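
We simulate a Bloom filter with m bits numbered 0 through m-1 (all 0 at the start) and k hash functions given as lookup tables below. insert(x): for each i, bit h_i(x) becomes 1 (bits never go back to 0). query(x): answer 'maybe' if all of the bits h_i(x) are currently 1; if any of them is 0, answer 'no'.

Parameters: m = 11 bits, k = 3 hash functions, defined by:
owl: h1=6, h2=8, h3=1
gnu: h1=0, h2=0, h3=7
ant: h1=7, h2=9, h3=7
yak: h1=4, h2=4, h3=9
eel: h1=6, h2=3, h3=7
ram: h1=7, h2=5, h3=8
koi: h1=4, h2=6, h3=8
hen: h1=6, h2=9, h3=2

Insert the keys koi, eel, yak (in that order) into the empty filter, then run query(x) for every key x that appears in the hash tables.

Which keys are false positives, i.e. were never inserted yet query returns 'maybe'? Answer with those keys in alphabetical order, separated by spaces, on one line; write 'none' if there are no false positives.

Start: bits=00000000000
After insert 'koi': sets bits 4 6 8 -> bits=00001010100
After insert 'eel': sets bits 3 6 7 -> bits=00011011100
After insert 'yak': sets bits 4 9 -> bits=00011011110
Not inserted: ant gnu hen owl ram — query each against bits=00011011110:
query ant: checks bit7=1, bit9=1 (all 1) -> maybe => FALSE POSITIVE
query gnu: checks bit0=0, bit7=1 (has a 0) -> no => not a false positive
query hen: checks bit2=0, bit6=1, bit9=1 (has a 0) -> no => not a false positive
query owl: checks bit1=0, bit6=1, bit8=1 (has a 0) -> no => not a false positive
query ram: checks bit5=0, bit7=1, bit8=1 (has a 0) -> no => not a false positive
False positives (alphabetical): ant

Answer: ant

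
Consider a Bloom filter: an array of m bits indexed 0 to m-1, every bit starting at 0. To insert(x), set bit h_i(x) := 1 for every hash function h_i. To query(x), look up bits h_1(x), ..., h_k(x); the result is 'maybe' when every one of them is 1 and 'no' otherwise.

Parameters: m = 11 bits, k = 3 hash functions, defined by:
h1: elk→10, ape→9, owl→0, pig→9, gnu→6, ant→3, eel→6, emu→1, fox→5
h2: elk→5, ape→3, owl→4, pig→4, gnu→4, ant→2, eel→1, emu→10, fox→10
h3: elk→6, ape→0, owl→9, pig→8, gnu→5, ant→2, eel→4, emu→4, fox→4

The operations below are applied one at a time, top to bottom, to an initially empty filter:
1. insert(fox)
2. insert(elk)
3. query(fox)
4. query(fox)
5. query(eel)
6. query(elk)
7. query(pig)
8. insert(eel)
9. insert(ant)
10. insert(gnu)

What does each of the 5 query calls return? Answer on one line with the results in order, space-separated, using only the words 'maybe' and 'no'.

Answer: maybe maybe no maybe no

Derivation:
Start: bits=00000000000
Op 1: insert fox -> sets bits 4 5 10 -> bits=00001100001
Op 2: insert elk -> sets bits 5 6 10 -> bits=00001110001
Op 3: query fox -> checks bit4=1, bit5=1, bit10=1 (all 1) -> maybe
Op 4: query fox -> checks bit4=1, bit5=1, bit10=1 (all 1) -> maybe
Op 5: query eel -> checks bit1=0, bit4=1, bit6=1 (has a 0) -> no
Op 6: query elk -> checks bit5=1, bit6=1, bit10=1 (all 1) -> maybe
Op 7: query pig -> checks bit4=1, bit8=0, bit9=0 (has a 0) -> no
Op 8: insert eel -> sets bits 1 4 6 -> bits=01001110001
Op 9: insert ant -> sets bits 2 3 -> bits=01111110001
Op 10: insert gnu -> sets bits 4 5 6 -> bits=01111110001
Query results in order: maybe maybe no maybe no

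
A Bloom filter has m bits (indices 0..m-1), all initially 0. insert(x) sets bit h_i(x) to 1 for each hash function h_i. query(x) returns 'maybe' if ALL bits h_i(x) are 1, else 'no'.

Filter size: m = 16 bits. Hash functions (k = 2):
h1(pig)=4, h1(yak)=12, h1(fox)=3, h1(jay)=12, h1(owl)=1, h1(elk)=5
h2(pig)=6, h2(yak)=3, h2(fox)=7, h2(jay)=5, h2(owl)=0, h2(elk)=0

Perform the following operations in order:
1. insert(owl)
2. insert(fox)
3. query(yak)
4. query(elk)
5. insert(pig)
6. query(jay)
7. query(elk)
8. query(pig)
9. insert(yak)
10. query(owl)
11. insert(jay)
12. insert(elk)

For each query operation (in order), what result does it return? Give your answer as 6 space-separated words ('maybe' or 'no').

Start: bits=0000000000000000
Op 1: insert owl -> sets bits 0 1 -> bits=1100000000000000
Op 2: insert fox -> sets bits 3 7 -> bits=1101000100000000
Op 3: query yak -> checks bit3=1, bit12=0 (has a 0) -> no
Op 4: query elk -> checks bit0=1, bit5=0 (has a 0) -> no
Op 5: insert pig -> sets bits 4 6 -> bits=1101101100000000
Op 6: query jay -> checks bit5=0, bit12=0 (has a 0) -> no
Op 7: query elk -> checks bit0=1, bit5=0 (has a 0) -> no
Op 8: query pig -> checks bit4=1, bit6=1 (all 1) -> maybe
Op 9: insert yak -> sets bits 3 12 -> bits=1101101100001000
Op 10: query owl -> checks bit0=1, bit1=1 (all 1) -> maybe
Op 11: insert jay -> sets bits 5 12 -> bits=1101111100001000
Op 12: insert elk -> sets bits 0 5 -> bits=1101111100001000
Query results in order: no no no no maybe maybe

Answer: no no no no maybe maybe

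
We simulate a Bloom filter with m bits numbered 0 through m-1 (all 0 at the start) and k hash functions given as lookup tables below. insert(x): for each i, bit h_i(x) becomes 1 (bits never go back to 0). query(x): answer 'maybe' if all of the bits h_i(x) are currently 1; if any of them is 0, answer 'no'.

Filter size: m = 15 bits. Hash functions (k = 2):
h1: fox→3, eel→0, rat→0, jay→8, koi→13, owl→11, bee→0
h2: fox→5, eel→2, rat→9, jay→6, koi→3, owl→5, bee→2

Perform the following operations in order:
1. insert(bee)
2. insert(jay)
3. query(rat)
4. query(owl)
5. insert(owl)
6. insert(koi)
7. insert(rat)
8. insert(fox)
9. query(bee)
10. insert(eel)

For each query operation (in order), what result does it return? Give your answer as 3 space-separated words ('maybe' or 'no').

Answer: no no maybe

Derivation:
Start: bits=000000000000000
Op 1: insert bee -> sets bits 0 2 -> bits=101000000000000
Op 2: insert jay -> sets bits 6 8 -> bits=101000101000000
Op 3: query rat -> checks bit0=1, bit9=0 (has a 0) -> no
Op 4: query owl -> checks bit5=0, bit11=0 (has a 0) -> no
Op 5: insert owl -> sets bits 5 11 -> bits=101001101001000
Op 6: insert koi -> sets bits 3 13 -> bits=101101101001010
Op 7: insert rat -> sets bits 0 9 -> bits=101101101101010
Op 8: insert fox -> sets bits 3 5 -> bits=101101101101010
Op 9: query bee -> checks bit0=1, bit2=1 (all 1) -> maybe
Op 10: insert eel -> sets bits 0 2 -> bits=101101101101010
Query results in order: no no maybe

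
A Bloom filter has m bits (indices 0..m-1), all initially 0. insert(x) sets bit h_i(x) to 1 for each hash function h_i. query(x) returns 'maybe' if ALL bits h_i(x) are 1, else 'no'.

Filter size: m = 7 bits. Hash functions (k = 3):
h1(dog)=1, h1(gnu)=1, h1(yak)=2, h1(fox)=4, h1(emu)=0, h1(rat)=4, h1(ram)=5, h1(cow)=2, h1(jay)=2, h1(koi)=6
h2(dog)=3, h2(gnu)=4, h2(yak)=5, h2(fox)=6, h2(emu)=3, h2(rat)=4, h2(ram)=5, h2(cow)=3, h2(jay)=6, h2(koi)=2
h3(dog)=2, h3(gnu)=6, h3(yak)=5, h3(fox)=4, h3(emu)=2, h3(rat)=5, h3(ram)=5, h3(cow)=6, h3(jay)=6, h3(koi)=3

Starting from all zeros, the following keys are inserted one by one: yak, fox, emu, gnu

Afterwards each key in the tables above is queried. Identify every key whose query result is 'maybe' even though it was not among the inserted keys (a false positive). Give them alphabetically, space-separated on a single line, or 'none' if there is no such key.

Answer: cow dog jay koi ram rat

Derivation:
Start: bits=0000000
After insert 'yak': sets bits 2 5 -> bits=0010010
After insert 'fox': sets bits 4 6 -> bits=0010111
After insert 'emu': sets bits 0 2 3 -> bits=1011111
After insert 'gnu': sets bits 1 4 6 -> bits=1111111
Not inserted: cow dog jay koi ram rat — query each against bits=1111111:
query cow: checks bit2=1, bit3=1, bit6=1 (all 1) -> maybe => FALSE POSITIVE
query dog: checks bit1=1, bit2=1, bit3=1 (all 1) -> maybe => FALSE POSITIVE
query jay: checks bit2=1, bit6=1 (all 1) -> maybe => FALSE POSITIVE
query koi: checks bit2=1, bit3=1, bit6=1 (all 1) -> maybe => FALSE POSITIVE
query ram: checks bit5=1 (all 1) -> maybe => FALSE POSITIVE
query rat: checks bit4=1, bit5=1 (all 1) -> maybe => FALSE POSITIVE
False positives (alphabetical): cow dog jay koi ram rat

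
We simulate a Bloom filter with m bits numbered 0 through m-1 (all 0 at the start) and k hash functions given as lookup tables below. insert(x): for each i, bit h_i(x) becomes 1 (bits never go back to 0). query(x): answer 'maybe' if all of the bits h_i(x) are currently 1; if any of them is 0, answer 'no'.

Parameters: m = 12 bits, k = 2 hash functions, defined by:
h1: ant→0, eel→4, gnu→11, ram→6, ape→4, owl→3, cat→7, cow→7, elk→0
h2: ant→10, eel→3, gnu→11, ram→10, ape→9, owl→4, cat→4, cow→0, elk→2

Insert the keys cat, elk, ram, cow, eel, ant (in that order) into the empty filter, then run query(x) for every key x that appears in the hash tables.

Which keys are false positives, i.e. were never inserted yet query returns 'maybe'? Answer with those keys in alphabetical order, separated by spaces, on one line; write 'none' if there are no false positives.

Start: bits=000000000000
After insert 'cat': sets bits 4 7 -> bits=000010010000
After insert 'elk': sets bits 0 2 -> bits=101010010000
After insert 'ram': sets bits 6 10 -> bits=101010110010
After insert 'cow': sets bits 0 7 -> bits=101010110010
After insert 'eel': sets bits 3 4 -> bits=101110110010
After insert 'ant': sets bits 0 10 -> bits=101110110010
Not inserted: ape gnu owl — query each against bits=101110110010:
query ape: checks bit4=1, bit9=0 (has a 0) -> no => not a false positive
query gnu: checks bit11=0 (has a 0) -> no => not a false positive
query owl: checks bit3=1, bit4=1 (all 1) -> maybe => FALSE POSITIVE
False positives (alphabetical): owl

Answer: owl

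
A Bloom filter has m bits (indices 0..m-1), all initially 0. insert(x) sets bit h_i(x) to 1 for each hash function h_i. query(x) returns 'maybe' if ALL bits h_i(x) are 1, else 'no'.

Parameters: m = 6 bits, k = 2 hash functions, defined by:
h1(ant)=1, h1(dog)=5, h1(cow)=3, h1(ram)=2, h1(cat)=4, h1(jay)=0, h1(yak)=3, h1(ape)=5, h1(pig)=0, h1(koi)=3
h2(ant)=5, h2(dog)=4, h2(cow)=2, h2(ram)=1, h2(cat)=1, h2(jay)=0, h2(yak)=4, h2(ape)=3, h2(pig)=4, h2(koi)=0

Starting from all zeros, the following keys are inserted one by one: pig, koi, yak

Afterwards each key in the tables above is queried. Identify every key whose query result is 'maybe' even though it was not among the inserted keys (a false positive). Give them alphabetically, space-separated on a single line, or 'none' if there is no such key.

Answer: jay

Derivation:
Start: bits=000000
After insert 'pig': sets bits 0 4 -> bits=100010
After insert 'koi': sets bits 0 3 -> bits=100110
After insert 'yak': sets bits 3 4 -> bits=100110
Not inserted: ant ape cat cow dog jay ram — query each against bits=100110:
query ant: checks bit1=0, bit5=0 (has a 0) -> no => not a false positive
query ape: checks bit3=1, bit5=0 (has a 0) -> no => not a false positive
query cat: checks bit1=0, bit4=1 (has a 0) -> no => not a false positive
query cow: checks bit2=0, bit3=1 (has a 0) -> no => not a false positive
query dog: checks bit4=1, bit5=0 (has a 0) -> no => not a false positive
query jay: checks bit0=1 (all 1) -> maybe => FALSE POSITIVE
query ram: checks bit1=0, bit2=0 (has a 0) -> no => not a false positive
False positives (alphabetical): jay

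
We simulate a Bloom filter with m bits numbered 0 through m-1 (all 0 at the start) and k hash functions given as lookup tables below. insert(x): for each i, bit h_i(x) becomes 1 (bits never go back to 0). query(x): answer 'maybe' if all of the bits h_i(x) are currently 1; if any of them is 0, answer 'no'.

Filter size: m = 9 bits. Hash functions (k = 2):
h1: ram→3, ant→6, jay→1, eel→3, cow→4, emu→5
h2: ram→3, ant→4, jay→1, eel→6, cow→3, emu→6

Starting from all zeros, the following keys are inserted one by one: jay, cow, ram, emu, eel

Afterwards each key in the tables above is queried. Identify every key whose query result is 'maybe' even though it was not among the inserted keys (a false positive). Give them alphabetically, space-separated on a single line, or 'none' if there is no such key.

Start: bits=000000000
After insert 'jay': sets bits 1 -> bits=010000000
After insert 'cow': sets bits 3 4 -> bits=010110000
After insert 'ram': sets bits 3 -> bits=010110000
After insert 'emu': sets bits 5 6 -> bits=010111100
After insert 'eel': sets bits 3 6 -> bits=010111100
Not inserted: ant — query each against bits=010111100:
query ant: checks bit4=1, bit6=1 (all 1) -> maybe => FALSE POSITIVE
False positives (alphabetical): ant

Answer: ant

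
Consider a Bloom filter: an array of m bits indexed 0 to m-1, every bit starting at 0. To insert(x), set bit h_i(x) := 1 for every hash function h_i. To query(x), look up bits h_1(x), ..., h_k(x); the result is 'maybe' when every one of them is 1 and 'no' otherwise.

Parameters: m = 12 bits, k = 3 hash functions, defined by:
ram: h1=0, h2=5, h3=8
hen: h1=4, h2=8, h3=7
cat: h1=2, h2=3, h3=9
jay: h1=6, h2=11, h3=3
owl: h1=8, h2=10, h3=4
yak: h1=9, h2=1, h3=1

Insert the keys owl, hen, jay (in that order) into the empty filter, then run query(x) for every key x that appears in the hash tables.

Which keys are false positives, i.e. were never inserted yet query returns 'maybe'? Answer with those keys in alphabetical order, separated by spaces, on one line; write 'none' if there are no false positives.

Start: bits=000000000000
After insert 'owl': sets bits 4 8 10 -> bits=000010001010
After insert 'hen': sets bits 4 7 8 -> bits=000010011010
After insert 'jay': sets bits 3 6 11 -> bits=000110111011
Not inserted: cat ram yak — query each against bits=000110111011:
query cat: checks bit2=0, bit3=1, bit9=0 (has a 0) -> no => not a false positive
query ram: checks bit0=0, bit5=0, bit8=1 (has a 0) -> no => not a false positive
query yak: checks bit1=0, bit9=0 (has a 0) -> no => not a false positive
False positives (alphabetical): none

Answer: none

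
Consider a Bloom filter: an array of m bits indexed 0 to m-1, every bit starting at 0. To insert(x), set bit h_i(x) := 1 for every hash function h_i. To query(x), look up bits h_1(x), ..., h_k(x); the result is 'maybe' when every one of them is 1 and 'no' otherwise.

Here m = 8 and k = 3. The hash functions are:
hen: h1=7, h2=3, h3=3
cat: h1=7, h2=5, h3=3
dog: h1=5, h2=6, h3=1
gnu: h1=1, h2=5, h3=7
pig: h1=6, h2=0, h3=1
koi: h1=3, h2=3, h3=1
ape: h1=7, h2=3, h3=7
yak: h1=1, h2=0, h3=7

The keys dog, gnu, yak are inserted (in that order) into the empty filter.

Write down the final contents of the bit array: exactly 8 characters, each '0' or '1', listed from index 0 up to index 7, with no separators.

Start: bits=00000000
After insert 'dog': sets bits 1 5 6 -> bits=01000110
After insert 'gnu': sets bits 1 5 7 -> bits=01000111
After insert 'yak': sets bits 0 1 7 -> bits=11000111

Answer: 11000111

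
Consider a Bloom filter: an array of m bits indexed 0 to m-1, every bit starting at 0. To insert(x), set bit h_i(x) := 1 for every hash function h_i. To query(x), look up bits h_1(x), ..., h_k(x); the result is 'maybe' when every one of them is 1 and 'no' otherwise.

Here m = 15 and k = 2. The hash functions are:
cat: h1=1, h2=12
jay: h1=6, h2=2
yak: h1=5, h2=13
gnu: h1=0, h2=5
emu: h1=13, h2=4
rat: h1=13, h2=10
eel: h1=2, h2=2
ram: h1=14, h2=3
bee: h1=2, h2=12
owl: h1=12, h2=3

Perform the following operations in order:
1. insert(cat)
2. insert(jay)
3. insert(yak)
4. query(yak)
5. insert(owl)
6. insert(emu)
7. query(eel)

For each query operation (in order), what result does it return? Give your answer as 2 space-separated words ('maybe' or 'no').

Answer: maybe maybe

Derivation:
Start: bits=000000000000000
Op 1: insert cat -> sets bits 1 12 -> bits=010000000000100
Op 2: insert jay -> sets bits 2 6 -> bits=011000100000100
Op 3: insert yak -> sets bits 5 13 -> bits=011001100000110
Op 4: query yak -> checks bit5=1, bit13=1 (all 1) -> maybe
Op 5: insert owl -> sets bits 3 12 -> bits=011101100000110
Op 6: insert emu -> sets bits 4 13 -> bits=011111100000110
Op 7: query eel -> checks bit2=1 (all 1) -> maybe
Query results in order: maybe maybe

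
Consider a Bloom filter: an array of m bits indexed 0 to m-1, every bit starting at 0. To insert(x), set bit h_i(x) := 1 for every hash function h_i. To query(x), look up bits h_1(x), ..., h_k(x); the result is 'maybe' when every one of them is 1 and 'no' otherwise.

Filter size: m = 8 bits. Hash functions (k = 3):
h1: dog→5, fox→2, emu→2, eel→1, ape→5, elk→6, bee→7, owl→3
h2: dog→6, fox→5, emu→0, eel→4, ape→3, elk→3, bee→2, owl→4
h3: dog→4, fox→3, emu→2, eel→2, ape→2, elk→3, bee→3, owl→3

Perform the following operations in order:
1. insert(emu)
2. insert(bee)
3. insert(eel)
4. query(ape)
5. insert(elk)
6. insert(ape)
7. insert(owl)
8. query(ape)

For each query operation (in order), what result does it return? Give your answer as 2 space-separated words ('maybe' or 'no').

Answer: no maybe

Derivation:
Start: bits=00000000
Op 1: insert emu -> sets bits 0 2 -> bits=10100000
Op 2: insert bee -> sets bits 2 3 7 -> bits=10110001
Op 3: insert eel -> sets bits 1 2 4 -> bits=11111001
Op 4: query ape -> checks bit2=1, bit3=1, bit5=0 (has a 0) -> no
Op 5: insert elk -> sets bits 3 6 -> bits=11111011
Op 6: insert ape -> sets bits 2 3 5 -> bits=11111111
Op 7: insert owl -> sets bits 3 4 -> bits=11111111
Op 8: query ape -> checks bit2=1, bit3=1, bit5=1 (all 1) -> maybe
Query results in order: no maybe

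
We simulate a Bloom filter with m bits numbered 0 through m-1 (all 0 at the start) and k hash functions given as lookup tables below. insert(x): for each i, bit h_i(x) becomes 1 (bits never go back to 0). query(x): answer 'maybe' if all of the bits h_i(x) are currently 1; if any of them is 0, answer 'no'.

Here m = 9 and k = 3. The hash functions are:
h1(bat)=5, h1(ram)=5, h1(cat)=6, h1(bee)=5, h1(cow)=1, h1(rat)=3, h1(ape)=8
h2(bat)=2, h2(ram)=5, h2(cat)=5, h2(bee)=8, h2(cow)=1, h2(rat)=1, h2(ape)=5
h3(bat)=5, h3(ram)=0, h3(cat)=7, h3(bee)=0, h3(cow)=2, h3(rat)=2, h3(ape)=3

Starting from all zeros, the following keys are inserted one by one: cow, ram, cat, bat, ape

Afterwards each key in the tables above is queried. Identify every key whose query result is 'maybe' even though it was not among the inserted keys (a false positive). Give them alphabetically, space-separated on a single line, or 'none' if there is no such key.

Start: bits=000000000
After insert 'cow': sets bits 1 2 -> bits=011000000
After insert 'ram': sets bits 0 5 -> bits=111001000
After insert 'cat': sets bits 5 6 7 -> bits=111001110
After insert 'bat': sets bits 2 5 -> bits=111001110
After insert 'ape': sets bits 3 5 8 -> bits=111101111
Not inserted: bee rat — query each against bits=111101111:
query bee: checks bit0=1, bit5=1, bit8=1 (all 1) -> maybe => FALSE POSITIVE
query rat: checks bit1=1, bit2=1, bit3=1 (all 1) -> maybe => FALSE POSITIVE
False positives (alphabetical): bee rat

Answer: bee rat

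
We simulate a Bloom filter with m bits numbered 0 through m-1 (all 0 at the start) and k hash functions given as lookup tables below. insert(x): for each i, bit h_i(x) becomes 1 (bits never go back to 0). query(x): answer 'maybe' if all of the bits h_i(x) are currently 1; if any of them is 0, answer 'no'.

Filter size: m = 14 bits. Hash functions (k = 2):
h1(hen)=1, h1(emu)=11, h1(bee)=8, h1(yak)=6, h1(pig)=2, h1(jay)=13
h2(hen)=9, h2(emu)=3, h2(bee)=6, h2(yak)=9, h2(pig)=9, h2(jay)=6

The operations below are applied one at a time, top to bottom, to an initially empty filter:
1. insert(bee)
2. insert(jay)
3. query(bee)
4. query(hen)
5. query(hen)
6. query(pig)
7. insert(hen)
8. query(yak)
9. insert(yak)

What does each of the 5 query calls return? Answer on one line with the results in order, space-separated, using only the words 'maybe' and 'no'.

Start: bits=00000000000000
Op 1: insert bee -> sets bits 6 8 -> bits=00000010100000
Op 2: insert jay -> sets bits 6 13 -> bits=00000010100001
Op 3: query bee -> checks bit6=1, bit8=1 (all 1) -> maybe
Op 4: query hen -> checks bit1=0, bit9=0 (has a 0) -> no
Op 5: query hen -> checks bit1=0, bit9=0 (has a 0) -> no
Op 6: query pig -> checks bit2=0, bit9=0 (has a 0) -> no
Op 7: insert hen -> sets bits 1 9 -> bits=01000010110001
Op 8: query yak -> checks bit6=1, bit9=1 (all 1) -> maybe
Op 9: insert yak -> sets bits 6 9 -> bits=01000010110001
Query results in order: maybe no no no maybe

Answer: maybe no no no maybe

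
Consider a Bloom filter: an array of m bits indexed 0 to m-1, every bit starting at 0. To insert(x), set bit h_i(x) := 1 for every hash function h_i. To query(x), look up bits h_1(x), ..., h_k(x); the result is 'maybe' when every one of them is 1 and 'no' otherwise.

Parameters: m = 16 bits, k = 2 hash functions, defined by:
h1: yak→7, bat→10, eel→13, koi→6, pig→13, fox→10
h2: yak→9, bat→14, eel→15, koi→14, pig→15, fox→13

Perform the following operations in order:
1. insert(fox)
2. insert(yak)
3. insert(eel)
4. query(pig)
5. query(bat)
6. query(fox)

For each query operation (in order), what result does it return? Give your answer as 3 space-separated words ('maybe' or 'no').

Start: bits=0000000000000000
Op 1: insert fox -> sets bits 10 13 -> bits=0000000000100100
Op 2: insert yak -> sets bits 7 9 -> bits=0000000101100100
Op 3: insert eel -> sets bits 13 15 -> bits=0000000101100101
Op 4: query pig -> checks bit13=1, bit15=1 (all 1) -> maybe
Op 5: query bat -> checks bit10=1, bit14=0 (has a 0) -> no
Op 6: query fox -> checks bit10=1, bit13=1 (all 1) -> maybe
Query results in order: maybe no maybe

Answer: maybe no maybe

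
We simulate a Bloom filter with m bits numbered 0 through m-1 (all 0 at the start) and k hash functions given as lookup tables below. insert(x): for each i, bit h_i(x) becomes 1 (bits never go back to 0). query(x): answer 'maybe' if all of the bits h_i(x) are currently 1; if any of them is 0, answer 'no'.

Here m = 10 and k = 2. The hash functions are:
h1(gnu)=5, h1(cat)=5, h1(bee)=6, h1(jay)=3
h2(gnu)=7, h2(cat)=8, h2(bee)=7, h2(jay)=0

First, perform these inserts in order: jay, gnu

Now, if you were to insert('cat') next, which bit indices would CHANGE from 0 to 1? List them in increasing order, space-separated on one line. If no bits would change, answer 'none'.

Start: bits=0000000000
After insert 'jay': sets bits 0 3 -> bits=1001000000
After insert 'gnu': sets bits 5 7 -> bits=1001010100
insert 'cat' would touch bits 5 8; currently bit5=1, bit8=0
Bits that are 0 among those (would change 0->1): 8

Answer: 8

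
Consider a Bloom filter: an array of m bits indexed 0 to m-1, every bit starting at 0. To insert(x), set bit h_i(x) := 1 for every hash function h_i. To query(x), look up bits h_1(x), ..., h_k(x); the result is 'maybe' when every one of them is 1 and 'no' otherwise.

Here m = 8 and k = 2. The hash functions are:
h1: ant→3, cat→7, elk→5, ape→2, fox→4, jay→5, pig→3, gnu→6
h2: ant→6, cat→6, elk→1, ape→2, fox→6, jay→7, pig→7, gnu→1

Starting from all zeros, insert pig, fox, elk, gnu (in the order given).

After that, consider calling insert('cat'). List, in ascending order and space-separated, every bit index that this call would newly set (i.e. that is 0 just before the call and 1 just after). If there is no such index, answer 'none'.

Start: bits=00000000
After insert 'pig': sets bits 3 7 -> bits=00010001
After insert 'fox': sets bits 4 6 -> bits=00011011
After insert 'elk': sets bits 1 5 -> bits=01011111
After insert 'gnu': sets bits 1 6 -> bits=01011111
insert 'cat' would touch bits 6 7; currently bit6=1, bit7=1
Bits that are 0 among those (would change 0->1): none

Answer: none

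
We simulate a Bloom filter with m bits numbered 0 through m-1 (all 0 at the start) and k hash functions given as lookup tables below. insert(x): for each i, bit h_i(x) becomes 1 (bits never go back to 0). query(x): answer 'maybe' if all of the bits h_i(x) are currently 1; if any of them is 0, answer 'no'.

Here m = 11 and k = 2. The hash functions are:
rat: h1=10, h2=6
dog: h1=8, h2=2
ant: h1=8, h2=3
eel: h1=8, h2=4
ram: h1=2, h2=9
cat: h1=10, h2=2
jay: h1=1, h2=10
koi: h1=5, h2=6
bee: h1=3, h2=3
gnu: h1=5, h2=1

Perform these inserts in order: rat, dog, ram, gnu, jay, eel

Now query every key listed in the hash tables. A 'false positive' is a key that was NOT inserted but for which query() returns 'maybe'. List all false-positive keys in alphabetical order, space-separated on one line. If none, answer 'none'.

Start: bits=00000000000
After insert 'rat': sets bits 6 10 -> bits=00000010001
After insert 'dog': sets bits 2 8 -> bits=00100010101
After insert 'ram': sets bits 2 9 -> bits=00100010111
After insert 'gnu': sets bits 1 5 -> bits=01100110111
After insert 'jay': sets bits 1 10 -> bits=01100110111
After insert 'eel': sets bits 4 8 -> bits=01101110111
Not inserted: ant bee cat koi — query each against bits=01101110111:
query ant: checks bit3=0, bit8=1 (has a 0) -> no => not a false positive
query bee: checks bit3=0 (has a 0) -> no => not a false positive
query cat: checks bit2=1, bit10=1 (all 1) -> maybe => FALSE POSITIVE
query koi: checks bit5=1, bit6=1 (all 1) -> maybe => FALSE POSITIVE
False positives (alphabetical): cat koi

Answer: cat koi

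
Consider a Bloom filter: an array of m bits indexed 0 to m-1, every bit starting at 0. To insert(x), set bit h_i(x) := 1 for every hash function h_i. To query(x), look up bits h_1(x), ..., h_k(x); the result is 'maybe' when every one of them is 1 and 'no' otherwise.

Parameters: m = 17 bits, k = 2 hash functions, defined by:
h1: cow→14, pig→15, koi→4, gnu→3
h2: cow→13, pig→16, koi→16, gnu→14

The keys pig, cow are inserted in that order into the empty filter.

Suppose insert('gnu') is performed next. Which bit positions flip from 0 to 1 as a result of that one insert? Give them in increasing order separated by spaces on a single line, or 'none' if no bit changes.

Answer: 3

Derivation:
Start: bits=00000000000000000
After insert 'pig': sets bits 15 16 -> bits=00000000000000011
After insert 'cow': sets bits 13 14 -> bits=00000000000001111
insert 'gnu' would touch bits 3 14; currently bit3=0, bit14=1
Bits that are 0 among those (would change 0->1): 3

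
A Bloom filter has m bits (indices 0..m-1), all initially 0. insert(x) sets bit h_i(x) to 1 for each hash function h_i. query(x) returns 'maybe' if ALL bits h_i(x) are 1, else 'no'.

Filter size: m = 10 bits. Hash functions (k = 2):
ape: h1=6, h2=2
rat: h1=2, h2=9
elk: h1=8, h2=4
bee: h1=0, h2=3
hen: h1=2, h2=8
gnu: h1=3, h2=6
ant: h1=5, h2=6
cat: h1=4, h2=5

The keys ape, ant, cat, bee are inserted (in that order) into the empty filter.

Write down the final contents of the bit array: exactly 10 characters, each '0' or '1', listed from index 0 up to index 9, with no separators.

Start: bits=0000000000
After insert 'ape': sets bits 2 6 -> bits=0010001000
After insert 'ant': sets bits 5 6 -> bits=0010011000
After insert 'cat': sets bits 4 5 -> bits=0010111000
After insert 'bee': sets bits 0 3 -> bits=1011111000

Answer: 1011111000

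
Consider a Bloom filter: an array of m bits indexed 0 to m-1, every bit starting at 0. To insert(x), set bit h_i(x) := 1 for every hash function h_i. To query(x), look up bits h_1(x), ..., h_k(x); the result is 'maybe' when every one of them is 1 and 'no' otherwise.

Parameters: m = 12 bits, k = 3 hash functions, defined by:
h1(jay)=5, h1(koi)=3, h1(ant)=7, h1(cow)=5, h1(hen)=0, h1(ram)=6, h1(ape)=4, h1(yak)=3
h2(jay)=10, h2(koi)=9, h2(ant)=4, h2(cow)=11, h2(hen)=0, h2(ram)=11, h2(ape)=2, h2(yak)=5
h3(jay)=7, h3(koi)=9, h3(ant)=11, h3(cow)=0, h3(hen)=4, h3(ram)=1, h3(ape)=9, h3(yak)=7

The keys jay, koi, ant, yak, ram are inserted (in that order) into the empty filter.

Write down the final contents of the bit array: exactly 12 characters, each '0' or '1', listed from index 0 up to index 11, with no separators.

Answer: 010111110111

Derivation:
Start: bits=000000000000
After insert 'jay': sets bits 5 7 10 -> bits=000001010010
After insert 'koi': sets bits 3 9 -> bits=000101010110
After insert 'ant': sets bits 4 7 11 -> bits=000111010111
After insert 'yak': sets bits 3 5 7 -> bits=000111010111
After insert 'ram': sets bits 1 6 11 -> bits=010111110111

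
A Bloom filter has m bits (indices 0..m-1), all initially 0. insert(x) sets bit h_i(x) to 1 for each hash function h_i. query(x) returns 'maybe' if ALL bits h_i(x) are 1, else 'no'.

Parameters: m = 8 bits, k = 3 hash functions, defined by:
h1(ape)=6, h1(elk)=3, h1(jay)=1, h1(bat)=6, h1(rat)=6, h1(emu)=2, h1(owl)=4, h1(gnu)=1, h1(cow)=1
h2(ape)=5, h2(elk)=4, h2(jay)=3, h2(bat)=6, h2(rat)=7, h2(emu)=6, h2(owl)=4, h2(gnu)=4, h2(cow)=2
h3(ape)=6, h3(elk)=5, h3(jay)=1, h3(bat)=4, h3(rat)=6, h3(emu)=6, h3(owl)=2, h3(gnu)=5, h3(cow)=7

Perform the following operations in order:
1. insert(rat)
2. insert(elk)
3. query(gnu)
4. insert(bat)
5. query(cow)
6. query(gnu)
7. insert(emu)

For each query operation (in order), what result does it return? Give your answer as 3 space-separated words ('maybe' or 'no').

Start: bits=00000000
Op 1: insert rat -> sets bits 6 7 -> bits=00000011
Op 2: insert elk -> sets bits 3 4 5 -> bits=00011111
Op 3: query gnu -> checks bit1=0, bit4=1, bit5=1 (has a 0) -> no
Op 4: insert bat -> sets bits 4 6 -> bits=00011111
Op 5: query cow -> checks bit1=0, bit2=0, bit7=1 (has a 0) -> no
Op 6: query gnu -> checks bit1=0, bit4=1, bit5=1 (has a 0) -> no
Op 7: insert emu -> sets bits 2 6 -> bits=00111111
Query results in order: no no no

Answer: no no no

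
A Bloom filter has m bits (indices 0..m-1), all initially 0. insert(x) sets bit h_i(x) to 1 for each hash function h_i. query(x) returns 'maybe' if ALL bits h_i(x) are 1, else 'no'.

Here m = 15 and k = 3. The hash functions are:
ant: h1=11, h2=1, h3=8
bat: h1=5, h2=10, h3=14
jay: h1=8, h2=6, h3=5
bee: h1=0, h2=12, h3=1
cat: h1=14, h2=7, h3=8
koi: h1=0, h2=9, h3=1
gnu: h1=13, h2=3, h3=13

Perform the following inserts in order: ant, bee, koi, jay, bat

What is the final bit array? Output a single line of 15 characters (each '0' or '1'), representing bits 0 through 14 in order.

Start: bits=000000000000000
After insert 'ant': sets bits 1 8 11 -> bits=010000001001000
After insert 'bee': sets bits 0 1 12 -> bits=110000001001100
After insert 'koi': sets bits 0 1 9 -> bits=110000001101100
After insert 'jay': sets bits 5 6 8 -> bits=110001101101100
After insert 'bat': sets bits 5 10 14 -> bits=110001101111101

Answer: 110001101111101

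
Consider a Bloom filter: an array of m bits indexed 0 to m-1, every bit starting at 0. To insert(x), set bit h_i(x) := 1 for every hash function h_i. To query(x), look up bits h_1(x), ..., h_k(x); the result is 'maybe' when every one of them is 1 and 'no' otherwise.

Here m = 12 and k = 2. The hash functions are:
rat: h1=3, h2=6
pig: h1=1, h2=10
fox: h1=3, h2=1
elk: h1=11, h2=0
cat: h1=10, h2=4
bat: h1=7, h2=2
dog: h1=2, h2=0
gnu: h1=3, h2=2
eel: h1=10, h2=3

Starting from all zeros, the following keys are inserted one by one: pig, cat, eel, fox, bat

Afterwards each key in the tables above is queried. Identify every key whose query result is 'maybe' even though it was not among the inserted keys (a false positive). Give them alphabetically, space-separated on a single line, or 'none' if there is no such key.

Start: bits=000000000000
After insert 'pig': sets bits 1 10 -> bits=010000000010
After insert 'cat': sets bits 4 10 -> bits=010010000010
After insert 'eel': sets bits 3 10 -> bits=010110000010
After insert 'fox': sets bits 1 3 -> bits=010110000010
After insert 'bat': sets bits 2 7 -> bits=011110010010
Not inserted: dog elk gnu rat — query each against bits=011110010010:
query dog: checks bit0=0, bit2=1 (has a 0) -> no => not a false positive
query elk: checks bit0=0, bit11=0 (has a 0) -> no => not a false positive
query gnu: checks bit2=1, bit3=1 (all 1) -> maybe => FALSE POSITIVE
query rat: checks bit3=1, bit6=0 (has a 0) -> no => not a false positive
False positives (alphabetical): gnu

Answer: gnu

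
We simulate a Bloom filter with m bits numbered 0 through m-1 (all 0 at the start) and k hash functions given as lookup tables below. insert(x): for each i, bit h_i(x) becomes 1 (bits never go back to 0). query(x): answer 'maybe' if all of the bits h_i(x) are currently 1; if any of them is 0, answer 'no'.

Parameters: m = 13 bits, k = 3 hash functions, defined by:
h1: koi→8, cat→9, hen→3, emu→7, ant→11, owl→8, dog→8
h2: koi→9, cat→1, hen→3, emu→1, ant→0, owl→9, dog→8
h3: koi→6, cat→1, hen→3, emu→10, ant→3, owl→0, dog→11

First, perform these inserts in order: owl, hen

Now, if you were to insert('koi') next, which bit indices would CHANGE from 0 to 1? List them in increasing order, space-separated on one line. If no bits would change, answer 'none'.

Answer: 6

Derivation:
Start: bits=0000000000000
After insert 'owl': sets bits 0 8 9 -> bits=1000000011000
After insert 'hen': sets bits 3 -> bits=1001000011000
insert 'koi' would touch bits 6 8 9; currently bit6=0, bit8=1, bit9=1
Bits that are 0 among those (would change 0->1): 6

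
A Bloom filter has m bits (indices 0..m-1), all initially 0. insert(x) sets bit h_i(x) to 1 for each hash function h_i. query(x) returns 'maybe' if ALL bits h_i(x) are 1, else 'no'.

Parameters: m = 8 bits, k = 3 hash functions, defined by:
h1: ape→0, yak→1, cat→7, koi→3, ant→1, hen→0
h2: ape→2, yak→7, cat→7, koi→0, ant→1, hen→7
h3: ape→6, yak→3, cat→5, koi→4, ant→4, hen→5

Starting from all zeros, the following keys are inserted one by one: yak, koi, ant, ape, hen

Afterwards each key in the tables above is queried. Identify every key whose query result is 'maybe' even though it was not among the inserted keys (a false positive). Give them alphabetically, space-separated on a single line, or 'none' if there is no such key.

Start: bits=00000000
After insert 'yak': sets bits 1 3 7 -> bits=01010001
After insert 'koi': sets bits 0 3 4 -> bits=11011001
After insert 'ant': sets bits 1 4 -> bits=11011001
After insert 'ape': sets bits 0 2 6 -> bits=11111011
After insert 'hen': sets bits 0 5 7 -> bits=11111111
Not inserted: cat — query each against bits=11111111:
query cat: checks bit5=1, bit7=1 (all 1) -> maybe => FALSE POSITIVE
False positives (alphabetical): cat

Answer: cat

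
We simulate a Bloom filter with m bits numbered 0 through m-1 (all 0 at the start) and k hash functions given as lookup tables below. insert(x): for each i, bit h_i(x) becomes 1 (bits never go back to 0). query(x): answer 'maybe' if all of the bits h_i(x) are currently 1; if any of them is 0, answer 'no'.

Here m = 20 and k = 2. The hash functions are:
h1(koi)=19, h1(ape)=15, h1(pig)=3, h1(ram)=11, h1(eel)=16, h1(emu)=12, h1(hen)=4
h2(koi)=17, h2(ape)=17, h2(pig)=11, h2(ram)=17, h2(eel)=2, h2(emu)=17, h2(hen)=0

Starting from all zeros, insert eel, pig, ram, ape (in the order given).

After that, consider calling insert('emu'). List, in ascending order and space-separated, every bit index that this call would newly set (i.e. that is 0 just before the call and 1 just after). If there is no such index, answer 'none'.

Answer: 12

Derivation:
Start: bits=00000000000000000000
After insert 'eel': sets bits 2 16 -> bits=00100000000000001000
After insert 'pig': sets bits 3 11 -> bits=00110000000100001000
After insert 'ram': sets bits 11 17 -> bits=00110000000100001100
After insert 'ape': sets bits 15 17 -> bits=00110000000100011100
insert 'emu' would touch bits 12 17; currently bit12=0, bit17=1
Bits that are 0 among those (would change 0->1): 12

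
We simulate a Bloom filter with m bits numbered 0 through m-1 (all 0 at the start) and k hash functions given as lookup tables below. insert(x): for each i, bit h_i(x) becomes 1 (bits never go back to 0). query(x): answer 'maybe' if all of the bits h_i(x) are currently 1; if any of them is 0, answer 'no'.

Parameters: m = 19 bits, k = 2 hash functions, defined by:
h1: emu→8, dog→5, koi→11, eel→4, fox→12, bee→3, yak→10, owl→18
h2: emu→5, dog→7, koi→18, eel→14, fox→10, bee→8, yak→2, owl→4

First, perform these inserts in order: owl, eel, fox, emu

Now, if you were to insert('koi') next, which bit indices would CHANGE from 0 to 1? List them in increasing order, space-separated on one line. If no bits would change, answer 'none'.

Start: bits=0000000000000000000
After insert 'owl': sets bits 4 18 -> bits=0000100000000000001
After insert 'eel': sets bits 4 14 -> bits=0000100000000010001
After insert 'fox': sets bits 10 12 -> bits=0000100000101010001
After insert 'emu': sets bits 5 8 -> bits=0000110010101010001
insert 'koi' would touch bits 11 18; currently bit11=0, bit18=1
Bits that are 0 among those (would change 0->1): 11

Answer: 11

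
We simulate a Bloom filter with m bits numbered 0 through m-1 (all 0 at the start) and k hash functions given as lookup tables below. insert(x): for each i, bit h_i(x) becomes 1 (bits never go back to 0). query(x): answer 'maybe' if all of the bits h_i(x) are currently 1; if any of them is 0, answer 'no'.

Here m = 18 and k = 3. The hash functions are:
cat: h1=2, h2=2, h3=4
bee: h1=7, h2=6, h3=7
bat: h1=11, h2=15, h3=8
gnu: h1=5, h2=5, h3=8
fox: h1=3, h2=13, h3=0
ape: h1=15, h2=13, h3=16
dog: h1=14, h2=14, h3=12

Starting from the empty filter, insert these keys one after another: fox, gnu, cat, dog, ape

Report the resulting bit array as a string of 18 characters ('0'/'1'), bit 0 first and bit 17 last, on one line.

Answer: 101111001000111110

Derivation:
Start: bits=000000000000000000
After insert 'fox': sets bits 0 3 13 -> bits=100100000000010000
After insert 'gnu': sets bits 5 8 -> bits=100101001000010000
After insert 'cat': sets bits 2 4 -> bits=101111001000010000
After insert 'dog': sets bits 12 14 -> bits=101111001000111000
After insert 'ape': sets bits 13 15 16 -> bits=101111001000111110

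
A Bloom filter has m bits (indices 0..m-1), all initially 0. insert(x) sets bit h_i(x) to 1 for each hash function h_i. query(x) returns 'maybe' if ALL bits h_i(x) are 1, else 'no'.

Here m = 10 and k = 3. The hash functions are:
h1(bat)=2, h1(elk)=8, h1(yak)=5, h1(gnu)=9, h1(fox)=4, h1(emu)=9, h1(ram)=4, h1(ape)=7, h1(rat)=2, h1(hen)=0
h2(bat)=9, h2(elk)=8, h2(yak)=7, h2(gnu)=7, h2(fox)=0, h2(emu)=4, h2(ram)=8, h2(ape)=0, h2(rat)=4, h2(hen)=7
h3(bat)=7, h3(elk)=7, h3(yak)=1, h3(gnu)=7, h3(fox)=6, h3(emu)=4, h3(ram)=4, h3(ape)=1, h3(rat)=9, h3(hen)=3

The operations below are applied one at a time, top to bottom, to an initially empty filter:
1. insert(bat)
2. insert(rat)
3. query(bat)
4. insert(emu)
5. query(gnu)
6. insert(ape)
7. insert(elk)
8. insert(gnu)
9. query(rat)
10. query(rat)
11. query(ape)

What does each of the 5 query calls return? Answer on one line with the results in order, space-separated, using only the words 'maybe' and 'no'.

Answer: maybe maybe maybe maybe maybe

Derivation:
Start: bits=0000000000
Op 1: insert bat -> sets bits 2 7 9 -> bits=0010000101
Op 2: insert rat -> sets bits 2 4 9 -> bits=0010100101
Op 3: query bat -> checks bit2=1, bit7=1, bit9=1 (all 1) -> maybe
Op 4: insert emu -> sets bits 4 9 -> bits=0010100101
Op 5: query gnu -> checks bit7=1, bit9=1 (all 1) -> maybe
Op 6: insert ape -> sets bits 0 1 7 -> bits=1110100101
Op 7: insert elk -> sets bits 7 8 -> bits=1110100111
Op 8: insert gnu -> sets bits 7 9 -> bits=1110100111
Op 9: query rat -> checks bit2=1, bit4=1, bit9=1 (all 1) -> maybe
Op 10: query rat -> checks bit2=1, bit4=1, bit9=1 (all 1) -> maybe
Op 11: query ape -> checks bit0=1, bit1=1, bit7=1 (all 1) -> maybe
Query results in order: maybe maybe maybe maybe maybe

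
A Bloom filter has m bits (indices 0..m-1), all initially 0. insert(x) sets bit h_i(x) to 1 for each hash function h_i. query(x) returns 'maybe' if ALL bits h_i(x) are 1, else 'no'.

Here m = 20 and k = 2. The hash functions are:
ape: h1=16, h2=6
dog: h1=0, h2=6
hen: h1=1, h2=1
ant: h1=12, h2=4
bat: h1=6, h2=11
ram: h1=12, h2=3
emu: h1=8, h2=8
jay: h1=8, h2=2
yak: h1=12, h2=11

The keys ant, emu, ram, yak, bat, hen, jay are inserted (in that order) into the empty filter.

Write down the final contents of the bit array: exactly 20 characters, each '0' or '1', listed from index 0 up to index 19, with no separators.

Start: bits=00000000000000000000
After insert 'ant': sets bits 4 12 -> bits=00001000000010000000
After insert 'emu': sets bits 8 -> bits=00001000100010000000
After insert 'ram': sets bits 3 12 -> bits=00011000100010000000
After insert 'yak': sets bits 11 12 -> bits=00011000100110000000
After insert 'bat': sets bits 6 11 -> bits=00011010100110000000
After insert 'hen': sets bits 1 -> bits=01011010100110000000
After insert 'jay': sets bits 2 8 -> bits=01111010100110000000

Answer: 01111010100110000000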